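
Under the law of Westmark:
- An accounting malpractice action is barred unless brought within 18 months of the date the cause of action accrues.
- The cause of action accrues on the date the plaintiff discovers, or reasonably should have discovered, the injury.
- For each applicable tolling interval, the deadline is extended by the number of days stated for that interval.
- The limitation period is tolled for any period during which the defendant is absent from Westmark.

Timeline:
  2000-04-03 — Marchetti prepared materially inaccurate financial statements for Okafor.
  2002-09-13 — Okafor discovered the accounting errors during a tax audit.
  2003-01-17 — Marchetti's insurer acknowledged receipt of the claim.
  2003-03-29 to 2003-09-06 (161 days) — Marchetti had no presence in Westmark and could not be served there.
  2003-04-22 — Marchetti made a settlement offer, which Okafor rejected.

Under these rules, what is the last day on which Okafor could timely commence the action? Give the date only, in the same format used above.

Under the discovery rule, the claim accrued on 2002-09-13, when Okafor discovered the injury — not on the 2000-04-03 date of the underlying act.
Adding the 18 months base period to 2002-09-13 gives a deadline of 2004-03-13, before any tolling.
The period was tolled for 161 days by the defendant's absence from the jurisdiction (2003-03-29 to 2003-09-06), pushing the deadline to 2004-08-21.
Nothing else in the chronology tolls or restarts the period.

2004-08-21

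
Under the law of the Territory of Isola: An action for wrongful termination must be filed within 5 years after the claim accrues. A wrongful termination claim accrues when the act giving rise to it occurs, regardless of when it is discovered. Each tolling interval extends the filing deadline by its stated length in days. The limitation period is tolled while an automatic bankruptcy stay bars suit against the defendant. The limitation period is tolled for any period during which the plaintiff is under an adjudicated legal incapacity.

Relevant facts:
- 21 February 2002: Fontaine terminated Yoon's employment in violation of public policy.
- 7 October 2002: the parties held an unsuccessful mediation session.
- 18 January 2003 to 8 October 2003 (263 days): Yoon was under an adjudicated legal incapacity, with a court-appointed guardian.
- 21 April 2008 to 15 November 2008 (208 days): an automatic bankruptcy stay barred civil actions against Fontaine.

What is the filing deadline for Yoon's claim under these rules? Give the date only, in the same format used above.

The claim accrued on 21 February 2002, when the wrongful act occurred.
5 years from 21 February 2002 is 21 February 2007.
Because the plaintiff's legal incapacity ran from 18 January 2003 to 8 October 2003, the deadline is extended by 263 days to 11 November 2007.
The automatic bankruptcy stay starting 21 April 2008 came too late — the period had run on 11 November 2007 — and so does not extend the deadline.
Nothing else in the chronology tolls or restarts the period.

11 November 2007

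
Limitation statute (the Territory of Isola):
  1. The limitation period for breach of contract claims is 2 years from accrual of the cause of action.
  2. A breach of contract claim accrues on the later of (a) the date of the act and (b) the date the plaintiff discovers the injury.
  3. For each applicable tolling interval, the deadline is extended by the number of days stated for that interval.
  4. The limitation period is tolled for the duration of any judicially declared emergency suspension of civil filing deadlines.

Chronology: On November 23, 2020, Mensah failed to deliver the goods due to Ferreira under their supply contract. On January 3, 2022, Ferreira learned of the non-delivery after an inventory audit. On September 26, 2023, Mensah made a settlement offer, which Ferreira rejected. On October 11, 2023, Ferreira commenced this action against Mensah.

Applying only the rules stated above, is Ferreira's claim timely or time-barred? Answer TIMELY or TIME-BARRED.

Because discovery on January 3, 2022 post-dates the November 23, 2020 act, accrual under the later-of rule falls on January 3, 2022.
Adding the 2 years base period to January 3, 2022 gives a deadline of January 3, 2024, before any tolling.
The other events in the timeline have no effect on the limitation period under the stated rules.
The October 11, 2023 filing precedes the January 3, 2024 deadline; the claim is timely.

TIMELY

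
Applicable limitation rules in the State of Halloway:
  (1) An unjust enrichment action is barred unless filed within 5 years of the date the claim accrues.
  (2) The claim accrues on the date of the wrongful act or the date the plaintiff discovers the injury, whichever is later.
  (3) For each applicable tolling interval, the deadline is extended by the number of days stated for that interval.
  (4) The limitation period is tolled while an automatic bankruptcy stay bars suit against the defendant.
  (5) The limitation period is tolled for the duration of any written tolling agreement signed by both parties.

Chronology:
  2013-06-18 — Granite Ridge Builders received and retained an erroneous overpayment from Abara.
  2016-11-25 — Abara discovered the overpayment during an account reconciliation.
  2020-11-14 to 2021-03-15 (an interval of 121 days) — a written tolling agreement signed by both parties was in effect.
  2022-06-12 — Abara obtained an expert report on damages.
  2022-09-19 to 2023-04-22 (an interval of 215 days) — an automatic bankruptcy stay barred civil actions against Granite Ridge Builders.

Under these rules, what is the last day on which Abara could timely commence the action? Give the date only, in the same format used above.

2022-03-26

The claim accrued on 2016-11-25 — the later of the 2013-06-18 act and the 2016-11-25 discovery.
Adding the 5 years base period to 2016-11-25 gives a deadline of 2021-11-25, before any tolling.
Because the written tolling agreement ran from 2020-11-14 to 2021-03-15, the deadline is extended by 121 days to 2022-03-26.
The automatic bankruptcy stay starting 2022-09-19 came too late — the period had run on 2022-03-26 — and so does not extend the deadline.
Nothing else in the chronology tolls or restarts the period.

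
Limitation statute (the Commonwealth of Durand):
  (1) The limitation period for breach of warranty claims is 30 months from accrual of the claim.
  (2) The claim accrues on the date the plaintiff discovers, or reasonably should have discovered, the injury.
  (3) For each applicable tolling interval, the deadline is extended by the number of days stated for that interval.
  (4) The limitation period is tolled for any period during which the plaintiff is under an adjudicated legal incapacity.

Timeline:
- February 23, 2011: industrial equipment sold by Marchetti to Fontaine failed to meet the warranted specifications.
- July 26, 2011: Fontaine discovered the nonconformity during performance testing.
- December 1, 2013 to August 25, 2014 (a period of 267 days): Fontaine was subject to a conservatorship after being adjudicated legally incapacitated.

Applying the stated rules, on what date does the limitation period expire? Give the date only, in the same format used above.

October 20, 2014

The claim did not accrue until Fontaine discovered the injury on July 26, 2011; the February 23, 2011 act date does not start the clock under the stated rule.
The untolled deadline — 30 months after July 26, 2011 — is January 26, 2014.
The period was tolled for 267 days by the plaintiff's legal incapacity (December 1, 2013 to August 25, 2014), pushing the deadline to October 20, 2014.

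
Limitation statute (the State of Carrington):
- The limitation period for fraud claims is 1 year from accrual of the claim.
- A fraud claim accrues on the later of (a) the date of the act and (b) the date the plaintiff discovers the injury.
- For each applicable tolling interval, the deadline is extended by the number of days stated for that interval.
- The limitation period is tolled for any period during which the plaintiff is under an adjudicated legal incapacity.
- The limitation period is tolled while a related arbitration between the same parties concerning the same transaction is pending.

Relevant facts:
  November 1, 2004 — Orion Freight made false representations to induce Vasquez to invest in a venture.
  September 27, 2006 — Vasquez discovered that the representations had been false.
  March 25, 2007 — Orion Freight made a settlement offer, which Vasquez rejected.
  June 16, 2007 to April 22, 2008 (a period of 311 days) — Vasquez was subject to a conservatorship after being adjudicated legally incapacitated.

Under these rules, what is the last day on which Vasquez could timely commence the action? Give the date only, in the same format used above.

The claim accrued on September 27, 2006 — the later of the November 1, 2004 act and the September 27, 2006 discovery.
Adding the 1 year base period to September 27, 2006 gives a deadline of September 27, 2007, before any tolling.
The plaintiff's legal incapacity from June 16, 2007 to April 22, 2008 tolled the period for 311 days, extending the deadline to August 3, 2008.
None of the other events listed affects the running of the period under the stated rules.

August 3, 2008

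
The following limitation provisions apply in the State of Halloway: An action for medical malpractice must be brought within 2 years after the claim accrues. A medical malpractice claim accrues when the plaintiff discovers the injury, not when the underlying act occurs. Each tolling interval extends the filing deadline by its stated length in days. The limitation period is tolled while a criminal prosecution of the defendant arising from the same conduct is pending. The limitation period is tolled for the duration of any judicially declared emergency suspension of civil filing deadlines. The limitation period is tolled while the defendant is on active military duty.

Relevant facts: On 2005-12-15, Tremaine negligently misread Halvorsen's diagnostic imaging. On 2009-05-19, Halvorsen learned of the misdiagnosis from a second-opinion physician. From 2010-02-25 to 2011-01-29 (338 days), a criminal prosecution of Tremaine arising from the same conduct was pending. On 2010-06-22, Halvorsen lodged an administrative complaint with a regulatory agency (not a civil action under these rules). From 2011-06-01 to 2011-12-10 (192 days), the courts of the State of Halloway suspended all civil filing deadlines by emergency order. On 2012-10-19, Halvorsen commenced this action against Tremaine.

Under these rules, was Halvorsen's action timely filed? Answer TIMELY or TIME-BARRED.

Under the discovery rule, the claim accrued on 2009-05-19, when Halvorsen discovered the injury — not on the 2005-12-15 date of the underlying act.
Adding the 2 years base period to 2009-05-19 gives a deadline of 2011-05-19, before any tolling.
Because the pending criminal prosecution ran from 2010-02-25 to 2011-01-29, the deadline is extended by 338 days to 2012-04-21.
The emergency suspension of filing deadlines from 2011-06-01 to 2011-12-10 tolled the period for 192 days, extending the deadline to 2012-10-30.
Nothing else in the chronology tolls or restarts the period.
Filing on 2012-10-19 beat the 2012-10-30 deadline — the action is timely.

TIMELY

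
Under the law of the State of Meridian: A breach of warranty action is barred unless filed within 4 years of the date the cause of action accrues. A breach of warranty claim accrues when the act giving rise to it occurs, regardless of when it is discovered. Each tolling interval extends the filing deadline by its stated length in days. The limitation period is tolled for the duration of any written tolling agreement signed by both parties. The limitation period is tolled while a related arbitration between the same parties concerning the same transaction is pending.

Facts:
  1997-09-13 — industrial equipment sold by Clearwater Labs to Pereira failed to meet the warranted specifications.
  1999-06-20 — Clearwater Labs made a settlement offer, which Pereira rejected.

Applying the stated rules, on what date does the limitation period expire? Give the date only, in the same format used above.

2001-09-13

The cause of action accrued on 1997-09-13, the date of the act.
Adding the 4 years base period to 1997-09-13 gives a deadline of 2001-09-13, before any tolling.
Nothing else in the chronology tolls or restarts the period.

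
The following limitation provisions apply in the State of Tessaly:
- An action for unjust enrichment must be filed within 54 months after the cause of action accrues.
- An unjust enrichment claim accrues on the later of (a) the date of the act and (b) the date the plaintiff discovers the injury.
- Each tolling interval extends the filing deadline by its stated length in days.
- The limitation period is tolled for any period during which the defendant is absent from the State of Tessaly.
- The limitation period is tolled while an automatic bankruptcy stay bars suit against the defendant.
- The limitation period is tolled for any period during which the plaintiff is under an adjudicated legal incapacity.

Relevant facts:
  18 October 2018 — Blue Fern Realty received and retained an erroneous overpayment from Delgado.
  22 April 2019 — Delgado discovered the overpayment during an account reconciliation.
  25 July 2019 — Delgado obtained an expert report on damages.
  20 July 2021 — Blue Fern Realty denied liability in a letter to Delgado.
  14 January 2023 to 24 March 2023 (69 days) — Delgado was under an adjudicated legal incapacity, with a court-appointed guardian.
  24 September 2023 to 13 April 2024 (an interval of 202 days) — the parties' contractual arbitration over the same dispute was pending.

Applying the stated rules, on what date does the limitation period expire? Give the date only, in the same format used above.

Taking the later of the act (18 October 2018) and discovery (22 April 2019), the claim accrued on 22 April 2019.
Adding the 54 months base period to 22 April 2019 gives a deadline of 22 October 2023, before any tolling.
The period was tolled for 69 days by the plaintiff's legal incapacity (14 January 2023 to 24 March 2023), pushing the deadline to 30 December 2023.
Although a pending arbitration ran from 24 September 2023 to 13 April 2024, the stated rules do not make that a tolling event, so it is disregarded.
None of the other events listed affects the running of the period under the stated rules.

30 December 2023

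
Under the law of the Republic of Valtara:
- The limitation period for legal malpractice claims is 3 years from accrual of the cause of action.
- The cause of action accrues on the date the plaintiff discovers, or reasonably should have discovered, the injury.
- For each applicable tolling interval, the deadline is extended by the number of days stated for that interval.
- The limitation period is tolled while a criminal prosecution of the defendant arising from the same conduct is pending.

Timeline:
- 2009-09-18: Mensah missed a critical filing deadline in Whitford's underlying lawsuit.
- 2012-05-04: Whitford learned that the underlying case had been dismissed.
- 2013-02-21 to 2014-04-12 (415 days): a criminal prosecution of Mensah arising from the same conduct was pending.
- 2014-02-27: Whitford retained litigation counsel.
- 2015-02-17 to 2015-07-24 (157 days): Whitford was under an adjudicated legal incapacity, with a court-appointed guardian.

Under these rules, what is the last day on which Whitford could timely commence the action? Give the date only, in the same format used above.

Under the discovery rule, the claim accrued on 2012-05-04, when Whitford discovered the injury — not on the 2009-09-18 date of the underlying act.
Adding the 3 years base period to 2012-05-04 gives a deadline of 2015-05-04, before any tolling.
Because the pending criminal prosecution ran from 2013-02-21 to 2014-04-12, the deadline is extended by 415 days to 2016-06-22.
Although the plaintiff's incapacity ran from 2015-02-17 to 2015-07-24, the stated rules do not make that a tolling event, so it is disregarded.
Nothing else in the chronology tolls or restarts the period.

2016-06-22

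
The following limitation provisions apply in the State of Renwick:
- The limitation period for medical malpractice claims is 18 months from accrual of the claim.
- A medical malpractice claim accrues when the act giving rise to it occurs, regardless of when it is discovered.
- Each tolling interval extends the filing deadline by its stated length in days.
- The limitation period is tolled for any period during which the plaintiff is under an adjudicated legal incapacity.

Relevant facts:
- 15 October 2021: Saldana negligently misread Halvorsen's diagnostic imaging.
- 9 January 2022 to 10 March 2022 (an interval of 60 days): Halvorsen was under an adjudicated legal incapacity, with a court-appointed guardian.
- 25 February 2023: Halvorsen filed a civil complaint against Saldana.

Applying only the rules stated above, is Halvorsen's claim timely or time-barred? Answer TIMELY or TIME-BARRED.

TIMELY

The claim accrued on 15 October 2021, the date of the act.
The untolled deadline — 18 months after 15 October 2021 — is 15 April 2023.
The period was tolled for 60 days by the plaintiff's legal incapacity (9 January 2022 to 10 March 2022), pushing the deadline to 14 June 2023.
Filing on 25 February 2023 beat the 14 June 2023 deadline — the action is timely.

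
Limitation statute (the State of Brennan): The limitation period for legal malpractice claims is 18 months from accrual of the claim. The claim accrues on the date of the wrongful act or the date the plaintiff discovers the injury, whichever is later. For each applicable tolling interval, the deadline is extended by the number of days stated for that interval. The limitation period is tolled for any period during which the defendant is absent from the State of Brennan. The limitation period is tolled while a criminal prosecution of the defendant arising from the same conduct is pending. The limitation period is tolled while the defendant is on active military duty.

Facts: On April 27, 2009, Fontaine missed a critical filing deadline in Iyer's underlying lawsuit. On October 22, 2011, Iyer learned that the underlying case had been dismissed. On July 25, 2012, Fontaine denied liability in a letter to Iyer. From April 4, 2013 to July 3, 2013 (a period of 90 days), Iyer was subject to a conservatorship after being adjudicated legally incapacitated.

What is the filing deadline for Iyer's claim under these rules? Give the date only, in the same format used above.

Taking the later of the act (April 27, 2009) and discovery (October 22, 2011), the claim accrued on October 22, 2011.
18 months from October 22, 2011 is April 22, 2013.
The plaintiff's legal incapacity from April 4, 2013 to July 3, 2013 does not toll the period, because no stated rule makes the plaintiff's incapacity a tolling event.
None of the other events listed affects the running of the period under the stated rules.

April 22, 2013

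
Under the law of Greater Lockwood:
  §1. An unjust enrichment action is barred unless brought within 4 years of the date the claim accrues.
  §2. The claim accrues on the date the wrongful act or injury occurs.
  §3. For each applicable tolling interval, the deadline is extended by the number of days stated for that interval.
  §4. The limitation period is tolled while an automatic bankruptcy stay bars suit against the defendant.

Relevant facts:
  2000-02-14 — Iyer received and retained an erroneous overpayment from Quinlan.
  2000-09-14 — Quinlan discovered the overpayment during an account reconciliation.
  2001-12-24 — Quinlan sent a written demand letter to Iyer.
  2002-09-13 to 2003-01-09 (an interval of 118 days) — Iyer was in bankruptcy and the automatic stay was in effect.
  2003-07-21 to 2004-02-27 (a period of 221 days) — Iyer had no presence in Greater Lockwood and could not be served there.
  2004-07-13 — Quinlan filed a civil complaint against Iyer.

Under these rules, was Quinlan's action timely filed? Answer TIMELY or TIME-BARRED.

TIME-BARRED

Because the rule ties accrual to occurrence, the claim accrued on 2000-02-14, not on the 2000-09-14 discovery date.
4 years from 2000-02-14 is 2004-02-14.
Because the automatic bankruptcy stay ran from 2002-09-13 to 2003-01-09, the deadline is extended by 118 days to 2004-06-11.
Although the defendant's absence ran from 2003-07-21 to 2004-02-27, the stated rules do not make that a tolling event, so it is disregarded.
Nothing else in the chronology tolls or restarts the period.
Filing on 2004-07-13 missed the 2004-06-11 deadline — the action is time-barred.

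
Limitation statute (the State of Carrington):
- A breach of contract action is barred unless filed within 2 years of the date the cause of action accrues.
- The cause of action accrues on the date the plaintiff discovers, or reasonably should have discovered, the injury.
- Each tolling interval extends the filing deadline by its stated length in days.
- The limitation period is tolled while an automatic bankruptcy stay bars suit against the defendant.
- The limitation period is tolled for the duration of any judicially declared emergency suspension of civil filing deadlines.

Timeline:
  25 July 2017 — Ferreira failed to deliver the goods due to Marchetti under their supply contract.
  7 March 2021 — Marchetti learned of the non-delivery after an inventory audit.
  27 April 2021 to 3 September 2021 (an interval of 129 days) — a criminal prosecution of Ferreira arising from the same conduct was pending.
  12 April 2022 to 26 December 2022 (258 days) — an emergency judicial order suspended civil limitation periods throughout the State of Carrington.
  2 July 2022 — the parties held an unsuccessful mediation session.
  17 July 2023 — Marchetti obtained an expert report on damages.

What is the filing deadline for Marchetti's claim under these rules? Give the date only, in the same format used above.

20 November 2023

The claim did not accrue until Marchetti discovered the injury on 7 March 2021; the 25 July 2017 act date does not start the clock under the stated rule.
2 years from 7 March 2021 is 7 March 2023.
The emergency suspension of filing deadlines from 12 April 2022 to 26 December 2022 tolled the period for 258 days, extending the deadline to 20 November 2023.
The pending criminal prosecution from 27 April 2021 to 3 September 2021 does not toll the period, because no stated rule makes a criminal prosecution a tolling event.
Nothing else in the chronology tolls or restarts the period.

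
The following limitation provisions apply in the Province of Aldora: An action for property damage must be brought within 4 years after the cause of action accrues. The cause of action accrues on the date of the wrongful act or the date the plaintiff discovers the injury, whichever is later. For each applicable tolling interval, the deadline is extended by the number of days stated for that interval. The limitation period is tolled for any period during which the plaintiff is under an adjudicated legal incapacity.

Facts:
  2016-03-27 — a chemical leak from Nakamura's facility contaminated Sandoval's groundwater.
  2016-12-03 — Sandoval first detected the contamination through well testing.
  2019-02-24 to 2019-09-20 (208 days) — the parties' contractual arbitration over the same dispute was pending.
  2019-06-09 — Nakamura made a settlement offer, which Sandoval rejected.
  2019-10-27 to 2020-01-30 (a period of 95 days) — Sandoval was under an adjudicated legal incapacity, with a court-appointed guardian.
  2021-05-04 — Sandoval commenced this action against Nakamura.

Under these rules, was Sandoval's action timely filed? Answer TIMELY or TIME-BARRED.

TIME-BARRED

Taking the later of the act (2016-03-27) and discovery (2016-12-03), the claim accrued on 2016-12-03.
Adding the 4 years base period to 2016-12-03 gives a deadline of 2020-12-03, before any tolling.
The plaintiff's legal incapacity from 2019-10-27 to 2020-01-30 tolled the period for 95 days, extending the deadline to 2021-03-08.
Although a pending arbitration ran from 2019-02-24 to 2019-09-20, the stated rules do not make that a tolling event, so it is disregarded.
None of the other events listed affects the running of the period under the stated rules.
The 2021-05-04 filing falls after the 2021-03-08 deadline; the claim is time-barred.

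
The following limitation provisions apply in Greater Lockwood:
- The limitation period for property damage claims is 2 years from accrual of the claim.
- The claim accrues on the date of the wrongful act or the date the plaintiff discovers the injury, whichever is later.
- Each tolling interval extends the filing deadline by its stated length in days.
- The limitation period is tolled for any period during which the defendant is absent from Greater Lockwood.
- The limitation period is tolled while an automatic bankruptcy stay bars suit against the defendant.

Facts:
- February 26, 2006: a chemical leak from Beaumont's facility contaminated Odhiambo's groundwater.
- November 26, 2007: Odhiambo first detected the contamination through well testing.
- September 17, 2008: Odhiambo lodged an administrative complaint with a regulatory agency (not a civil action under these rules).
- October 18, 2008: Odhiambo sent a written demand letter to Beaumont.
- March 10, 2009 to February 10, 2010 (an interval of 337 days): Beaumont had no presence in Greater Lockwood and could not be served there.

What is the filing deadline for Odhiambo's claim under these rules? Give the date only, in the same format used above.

Taking the later of the act (February 26, 2006) and discovery (November 26, 2007), the claim accrued on November 26, 2007.
The untolled deadline — 2 years after November 26, 2007 — is November 26, 2009.
Because the defendant's absence from the jurisdiction ran from March 10, 2009 to February 10, 2010, the deadline is extended by 337 days to October 29, 2010.
The other events in the timeline have no effect on the limitation period under the stated rules.

October 29, 2010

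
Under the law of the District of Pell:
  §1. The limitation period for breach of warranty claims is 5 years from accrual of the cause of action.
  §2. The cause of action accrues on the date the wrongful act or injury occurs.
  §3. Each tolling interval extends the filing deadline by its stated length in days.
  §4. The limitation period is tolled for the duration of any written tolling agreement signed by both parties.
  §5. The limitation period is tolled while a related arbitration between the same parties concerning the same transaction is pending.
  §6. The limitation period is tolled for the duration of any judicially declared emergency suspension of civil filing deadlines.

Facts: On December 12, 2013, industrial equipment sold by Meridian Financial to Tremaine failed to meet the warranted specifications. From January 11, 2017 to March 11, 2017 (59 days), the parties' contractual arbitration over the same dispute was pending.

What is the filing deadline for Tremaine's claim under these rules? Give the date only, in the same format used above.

February 9, 2019

The claim accrued on December 12, 2013, when the wrongful act occurred.
The untolled deadline — 5 years after December 12, 2013 — is December 12, 2018.
The pending related arbitration from January 11, 2017 to March 11, 2017 tolled the period for 59 days, extending the deadline to February 9, 2019.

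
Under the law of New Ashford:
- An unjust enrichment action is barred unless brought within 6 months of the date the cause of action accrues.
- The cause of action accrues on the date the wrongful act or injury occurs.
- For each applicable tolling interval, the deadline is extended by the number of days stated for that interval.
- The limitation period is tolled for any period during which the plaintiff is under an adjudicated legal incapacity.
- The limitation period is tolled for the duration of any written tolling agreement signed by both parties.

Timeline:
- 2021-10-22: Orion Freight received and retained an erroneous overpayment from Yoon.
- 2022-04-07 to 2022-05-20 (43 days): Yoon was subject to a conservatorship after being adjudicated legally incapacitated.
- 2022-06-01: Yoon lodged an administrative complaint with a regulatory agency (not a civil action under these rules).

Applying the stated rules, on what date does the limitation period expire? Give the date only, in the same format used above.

The claim accrued on 2021-10-22, when the wrongful act occurred.
The untolled deadline — 6 months after 2021-10-22 — is 2022-04-22.
The plaintiff's legal incapacity from 2022-04-07 to 2022-05-20 tolled the period for 43 days, extending the deadline to 2022-06-04.
The other events in the timeline have no effect on the limitation period under the stated rules.

2022-06-04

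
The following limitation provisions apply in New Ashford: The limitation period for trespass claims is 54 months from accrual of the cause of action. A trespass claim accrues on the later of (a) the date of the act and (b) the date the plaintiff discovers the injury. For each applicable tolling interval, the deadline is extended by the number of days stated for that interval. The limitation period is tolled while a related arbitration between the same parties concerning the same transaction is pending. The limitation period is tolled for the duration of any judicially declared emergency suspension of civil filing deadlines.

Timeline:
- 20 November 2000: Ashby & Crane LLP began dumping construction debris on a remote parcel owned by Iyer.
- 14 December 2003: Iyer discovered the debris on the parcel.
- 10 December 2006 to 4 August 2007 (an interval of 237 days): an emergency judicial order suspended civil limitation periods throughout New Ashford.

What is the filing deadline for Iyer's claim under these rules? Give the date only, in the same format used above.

6 February 2009

Because discovery on 14 December 2003 post-dates the 20 November 2000 act, accrual under the later-of rule falls on 14 December 2003.
The untolled deadline — 54 months after 14 December 2003 — is 14 June 2008.
The emergency suspension of filing deadlines from 10 December 2006 to 4 August 2007 tolled the period for 237 days, extending the deadline to 6 February 2009.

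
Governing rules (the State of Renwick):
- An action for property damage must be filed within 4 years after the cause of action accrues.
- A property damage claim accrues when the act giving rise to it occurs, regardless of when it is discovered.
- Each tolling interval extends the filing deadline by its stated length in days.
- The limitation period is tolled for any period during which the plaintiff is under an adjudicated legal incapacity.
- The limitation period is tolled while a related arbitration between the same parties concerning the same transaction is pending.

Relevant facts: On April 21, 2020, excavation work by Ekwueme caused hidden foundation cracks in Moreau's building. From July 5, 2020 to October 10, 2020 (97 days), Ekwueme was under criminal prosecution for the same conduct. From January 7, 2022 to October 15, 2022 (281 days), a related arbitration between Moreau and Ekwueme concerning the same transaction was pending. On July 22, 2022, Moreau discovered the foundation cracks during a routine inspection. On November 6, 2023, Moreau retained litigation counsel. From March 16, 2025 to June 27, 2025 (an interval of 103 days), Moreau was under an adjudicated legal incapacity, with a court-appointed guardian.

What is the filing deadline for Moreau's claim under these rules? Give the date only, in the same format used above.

January 27, 2025

The claim accrued on April 21, 2020, when the wrongful act occurred; under the stated occurrence rule the July 22, 2022 discovery does not delay accrual.
The untolled deadline — 4 years after April 21, 2020 — is April 21, 2024.
The pending related arbitration from January 7, 2022 to October 15, 2022 tolled the period for 281 days, extending the deadline to January 27, 2025.
The plaintiff's legal incapacity from March 16, 2025 to June 27, 2025 began after the period had already run on January 27, 2025, so it has no tolling effect.
No stated provision tolls the period for a criminal prosecution, so the interval from July 5, 2020 to October 10, 2020 has no effect on the deadline.
Nothing else in the chronology tolls or restarts the period.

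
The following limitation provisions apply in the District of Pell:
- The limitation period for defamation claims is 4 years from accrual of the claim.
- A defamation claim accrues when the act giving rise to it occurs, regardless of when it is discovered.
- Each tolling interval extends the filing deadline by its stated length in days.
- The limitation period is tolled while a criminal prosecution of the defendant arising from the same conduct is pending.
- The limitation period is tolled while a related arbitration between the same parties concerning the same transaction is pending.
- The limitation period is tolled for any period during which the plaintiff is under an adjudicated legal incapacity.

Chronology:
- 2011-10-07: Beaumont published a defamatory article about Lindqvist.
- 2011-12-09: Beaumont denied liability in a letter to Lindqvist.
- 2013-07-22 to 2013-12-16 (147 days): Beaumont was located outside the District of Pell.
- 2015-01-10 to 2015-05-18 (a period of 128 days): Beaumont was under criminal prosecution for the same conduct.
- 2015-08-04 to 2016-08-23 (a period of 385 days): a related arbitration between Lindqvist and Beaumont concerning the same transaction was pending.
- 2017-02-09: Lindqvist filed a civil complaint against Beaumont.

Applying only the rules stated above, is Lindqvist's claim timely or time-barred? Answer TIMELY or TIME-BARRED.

The claim accrued on 2011-10-07, when the wrongful act occurred.
Adding the 4 years base period to 2011-10-07 gives a deadline of 2015-10-07, before any tolling.
The period was tolled for 128 days by the pending criminal prosecution (2015-01-10 to 2015-05-18), pushing the deadline to 2016-02-12.
The period was tolled for 385 days by the pending related arbitration (2015-08-04 to 2016-08-23), pushing the deadline to 2017-03-03.
No stated provision tolls the period for the defendant's absence, so the interval from 2013-07-22 to 2013-12-16 has no effect on the deadline.
The other events in the timeline have no effect on the limitation period under the stated rules.
Filing on 2017-02-09 beat the 2017-03-03 deadline — the action is timely.

TIMELY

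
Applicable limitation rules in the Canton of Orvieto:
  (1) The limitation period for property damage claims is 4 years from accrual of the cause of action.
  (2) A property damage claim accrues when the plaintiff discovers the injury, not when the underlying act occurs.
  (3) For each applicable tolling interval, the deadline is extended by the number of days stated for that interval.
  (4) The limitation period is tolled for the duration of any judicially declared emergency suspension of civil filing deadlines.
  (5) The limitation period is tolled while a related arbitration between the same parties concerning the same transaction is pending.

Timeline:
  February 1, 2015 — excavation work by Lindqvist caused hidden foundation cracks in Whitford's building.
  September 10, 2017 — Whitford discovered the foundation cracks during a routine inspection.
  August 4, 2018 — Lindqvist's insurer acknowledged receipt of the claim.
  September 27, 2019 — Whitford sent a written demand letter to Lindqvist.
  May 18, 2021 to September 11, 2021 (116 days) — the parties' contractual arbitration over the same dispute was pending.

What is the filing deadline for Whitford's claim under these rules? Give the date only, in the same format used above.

Under the discovery rule, the claim accrued on September 10, 2017, when Whitford discovered the injury — not on the February 1, 2015 date of the underlying act.
4 years from September 10, 2017 is September 10, 2021.
Because the pending related arbitration ran from May 18, 2021 to September 11, 2021, the deadline is extended by 116 days to January 4, 2022.
The other events in the timeline have no effect on the limitation period under the stated rules.

January 4, 2022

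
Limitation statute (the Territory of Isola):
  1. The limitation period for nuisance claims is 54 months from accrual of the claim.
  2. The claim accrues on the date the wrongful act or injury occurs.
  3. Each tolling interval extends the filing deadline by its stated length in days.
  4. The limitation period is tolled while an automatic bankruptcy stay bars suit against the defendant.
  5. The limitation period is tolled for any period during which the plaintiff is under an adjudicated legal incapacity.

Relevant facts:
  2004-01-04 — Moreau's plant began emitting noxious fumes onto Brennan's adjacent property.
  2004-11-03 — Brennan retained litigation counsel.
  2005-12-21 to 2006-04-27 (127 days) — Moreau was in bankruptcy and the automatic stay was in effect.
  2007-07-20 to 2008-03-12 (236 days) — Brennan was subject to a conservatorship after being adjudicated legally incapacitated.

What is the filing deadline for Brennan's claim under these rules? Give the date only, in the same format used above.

2009-07-02

The claim accrued on 2004-01-04, the date of the act.
The untolled deadline — 54 months after 2004-01-04 — is 2008-07-04.
The period was tolled for 127 days by the automatic bankruptcy stay (2005-12-21 to 2006-04-27), pushing the deadline to 2008-11-08.
Because the plaintiff's legal incapacity ran from 2007-07-20 to 2008-03-12, the deadline is extended by 236 days to 2009-07-02.
Nothing else in the chronology tolls or restarts the period.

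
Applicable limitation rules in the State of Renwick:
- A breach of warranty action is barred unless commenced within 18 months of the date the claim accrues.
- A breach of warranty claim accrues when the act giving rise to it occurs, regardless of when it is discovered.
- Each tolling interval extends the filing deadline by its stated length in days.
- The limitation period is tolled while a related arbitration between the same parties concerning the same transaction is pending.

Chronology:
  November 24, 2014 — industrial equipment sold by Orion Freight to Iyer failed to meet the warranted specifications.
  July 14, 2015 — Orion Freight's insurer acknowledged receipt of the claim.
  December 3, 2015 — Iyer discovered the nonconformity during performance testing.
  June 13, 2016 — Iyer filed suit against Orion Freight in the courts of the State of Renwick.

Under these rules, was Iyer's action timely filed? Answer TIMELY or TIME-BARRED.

TIME-BARRED

Because the rule ties accrual to occurrence, the claim accrued on November 24, 2014, not on the December 3, 2015 discovery date.
18 months from November 24, 2014 is May 24, 2016.
The other events in the timeline have no effect on the limitation period under the stated rules.
Filing on June 13, 2016 missed the May 24, 2016 deadline — the action is time-barred.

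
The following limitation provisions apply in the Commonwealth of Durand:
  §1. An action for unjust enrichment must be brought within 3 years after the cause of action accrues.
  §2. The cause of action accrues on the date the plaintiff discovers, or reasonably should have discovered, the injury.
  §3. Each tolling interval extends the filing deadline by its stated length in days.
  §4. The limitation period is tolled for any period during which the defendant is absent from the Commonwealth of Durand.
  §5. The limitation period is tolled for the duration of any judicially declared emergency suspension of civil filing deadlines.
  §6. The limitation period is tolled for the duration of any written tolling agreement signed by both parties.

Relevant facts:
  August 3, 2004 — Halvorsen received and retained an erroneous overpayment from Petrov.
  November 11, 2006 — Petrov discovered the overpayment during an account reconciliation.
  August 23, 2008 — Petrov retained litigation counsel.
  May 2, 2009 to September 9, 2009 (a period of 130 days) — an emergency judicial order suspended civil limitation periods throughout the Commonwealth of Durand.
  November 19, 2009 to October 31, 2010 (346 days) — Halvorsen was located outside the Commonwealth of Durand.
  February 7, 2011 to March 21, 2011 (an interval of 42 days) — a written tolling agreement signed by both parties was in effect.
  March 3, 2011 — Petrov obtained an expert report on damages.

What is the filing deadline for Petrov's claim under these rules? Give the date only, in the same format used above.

April 13, 2011

Under the discovery rule, the claim accrued on November 11, 2006, when Petrov discovered the injury — not on the August 3, 2004 date of the underlying act.
Adding the 3 years base period to November 11, 2006 gives a deadline of November 11, 2009, before any tolling.
The emergency suspension of filing deadlines from May 2, 2009 to September 9, 2009 tolled the period for 130 days, extending the deadline to March 21, 2010.
The period was tolled for 346 days by the defendant's absence from the jurisdiction (November 19, 2009 to October 31, 2010), pushing the deadline to March 2, 2011.
The period was tolled for 42 days by the written tolling agreement (February 7, 2011 to March 21, 2011), pushing the deadline to April 13, 2011.
The other events in the timeline have no effect on the limitation period under the stated rules.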